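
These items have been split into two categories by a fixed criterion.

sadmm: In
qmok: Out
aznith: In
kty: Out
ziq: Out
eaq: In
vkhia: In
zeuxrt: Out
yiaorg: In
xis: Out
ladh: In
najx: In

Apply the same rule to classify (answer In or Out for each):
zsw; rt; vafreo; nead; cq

Out, Out, In, In, Out

Looking at the examples, the only property every 'In' case has and every 'Out' case lacks is: contains 'a'.
zsw: no 'a', lacks this property → Out. rt: no 'a', lacks this property → Out. vafreo: has 'a', meets the rule → In. nead: has 'a', meets the rule → In. cq: no 'a', lacks this property → Out.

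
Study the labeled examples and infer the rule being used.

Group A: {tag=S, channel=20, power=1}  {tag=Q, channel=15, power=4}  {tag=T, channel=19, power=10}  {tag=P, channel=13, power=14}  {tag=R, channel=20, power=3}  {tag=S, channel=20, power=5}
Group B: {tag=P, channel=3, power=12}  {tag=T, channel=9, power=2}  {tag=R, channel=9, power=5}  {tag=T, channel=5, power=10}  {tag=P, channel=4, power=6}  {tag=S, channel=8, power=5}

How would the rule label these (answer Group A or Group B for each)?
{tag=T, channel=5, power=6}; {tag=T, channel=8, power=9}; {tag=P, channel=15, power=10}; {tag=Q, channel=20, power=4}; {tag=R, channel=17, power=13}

Group B, Group B, Group A, Group A, Group A

The distinguishing property — channel ≥ 13 — holds for all the 'Group A' cases and none of the 'Group B' cases.
{tag=T, channel=5, power=6}: channel = 5, fails this test → Group B. {tag=T, channel=8, power=9}: channel = 8, fails this test → Group B. {tag=P, channel=15, power=10}: channel = 15, checks out → Group A. {tag=Q, channel=20, power=4}: channel = 20, checks out → Group A. {tag=R, channel=17, power=13}: channel = 17, checks out → Group A.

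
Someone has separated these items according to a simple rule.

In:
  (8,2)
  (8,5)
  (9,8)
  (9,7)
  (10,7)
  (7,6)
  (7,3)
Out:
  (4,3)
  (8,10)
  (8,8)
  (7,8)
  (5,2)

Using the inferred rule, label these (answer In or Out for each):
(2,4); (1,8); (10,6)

The pattern is that an item is 'In' exactly when: first > second AND sum ≥ 10.
(2,4) — 2 < 4, 2+4 = 6, hence Out.
(1,8) — 1 < 8, 1+8 = 9, hence Out.
(10,6) — 10 > 6, 10+6 = 16, hence In.

Out, Out, In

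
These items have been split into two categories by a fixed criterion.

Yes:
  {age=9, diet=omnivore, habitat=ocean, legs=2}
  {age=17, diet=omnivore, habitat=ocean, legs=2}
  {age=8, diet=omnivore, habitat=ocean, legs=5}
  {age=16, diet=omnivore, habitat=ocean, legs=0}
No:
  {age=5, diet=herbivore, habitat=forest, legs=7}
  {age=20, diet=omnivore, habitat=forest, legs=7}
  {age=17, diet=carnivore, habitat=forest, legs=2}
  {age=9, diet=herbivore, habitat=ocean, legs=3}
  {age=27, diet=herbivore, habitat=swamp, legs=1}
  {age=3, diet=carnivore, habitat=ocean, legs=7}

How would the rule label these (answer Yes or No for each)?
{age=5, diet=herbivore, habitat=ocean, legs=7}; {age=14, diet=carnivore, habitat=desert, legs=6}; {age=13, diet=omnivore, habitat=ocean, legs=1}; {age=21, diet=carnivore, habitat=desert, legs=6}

The classifier is using: diet is omnivore AND habitat is ocean.
{age=5, diet=herbivore, habitat=ocean, legs=7} → diet is herbivore, habitat is ocean → No.
{age=14, diet=carnivore, habitat=desert, legs=6} → diet is carnivore, habitat is desert → No.
{age=13, diet=omnivore, habitat=ocean, legs=1} → diet is omnivore, habitat is ocean → Yes.
{age=21, diet=carnivore, habitat=desert, legs=6} → diet is carnivore, habitat is desert → No.

No, No, Yes, No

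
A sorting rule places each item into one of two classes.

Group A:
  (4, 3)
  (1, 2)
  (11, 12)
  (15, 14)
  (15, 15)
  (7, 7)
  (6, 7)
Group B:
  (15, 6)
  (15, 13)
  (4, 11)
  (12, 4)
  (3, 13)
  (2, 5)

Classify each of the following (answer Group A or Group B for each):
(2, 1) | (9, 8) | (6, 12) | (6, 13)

Group A, Group A, Group B, Group B

Every 'Group A' example satisfies: |first − second| ≤ 1. None of the 'Group B' examples do.
(2, 1): |2−1| = 1 — has this property, so Group A.
(9, 8): |9−8| = 1 — has this property, so Group A.
(6, 12): |6−12| = 6 — does not satisfy this, so Group B.
(6, 13): |6−13| = 7 — does not satisfy this, so Group B.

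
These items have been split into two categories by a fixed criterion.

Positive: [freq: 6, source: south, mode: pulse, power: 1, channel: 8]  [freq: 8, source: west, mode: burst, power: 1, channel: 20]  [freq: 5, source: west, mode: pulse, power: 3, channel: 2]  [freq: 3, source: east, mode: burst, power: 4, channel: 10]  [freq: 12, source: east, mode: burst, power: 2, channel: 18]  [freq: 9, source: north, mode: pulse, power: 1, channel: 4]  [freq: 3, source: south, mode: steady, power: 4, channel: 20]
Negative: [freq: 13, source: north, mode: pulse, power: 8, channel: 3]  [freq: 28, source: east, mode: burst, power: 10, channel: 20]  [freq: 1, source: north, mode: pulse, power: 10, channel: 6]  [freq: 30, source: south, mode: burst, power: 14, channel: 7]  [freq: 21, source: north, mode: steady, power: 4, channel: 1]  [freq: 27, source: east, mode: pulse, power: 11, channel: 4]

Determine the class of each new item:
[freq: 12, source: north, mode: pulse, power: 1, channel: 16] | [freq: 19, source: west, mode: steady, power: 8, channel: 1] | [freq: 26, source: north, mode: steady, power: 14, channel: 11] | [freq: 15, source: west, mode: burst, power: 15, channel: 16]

One predicate separates the groups cleanly: freq ≥ 3 AND freq ≤ 12.
[freq: 12, source: north, mode: pulse, power: 1, channel: 16] → freq = 12 → Positive.
[freq: 19, source: west, mode: steady, power: 8, channel: 1] → freq = 19 → Negative.
[freq: 26, source: north, mode: steady, power: 14, channel: 11] → freq = 26 → Negative.
[freq: 15, source: west, mode: burst, power: 15, channel: 16] → freq = 15 → Negative.

Positive, Negative, Negative, Negative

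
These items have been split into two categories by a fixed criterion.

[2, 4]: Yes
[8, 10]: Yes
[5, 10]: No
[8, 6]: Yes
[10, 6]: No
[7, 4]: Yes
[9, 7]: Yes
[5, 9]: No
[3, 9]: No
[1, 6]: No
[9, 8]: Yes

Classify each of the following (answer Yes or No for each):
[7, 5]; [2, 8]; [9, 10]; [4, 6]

Yes, No, Yes, Yes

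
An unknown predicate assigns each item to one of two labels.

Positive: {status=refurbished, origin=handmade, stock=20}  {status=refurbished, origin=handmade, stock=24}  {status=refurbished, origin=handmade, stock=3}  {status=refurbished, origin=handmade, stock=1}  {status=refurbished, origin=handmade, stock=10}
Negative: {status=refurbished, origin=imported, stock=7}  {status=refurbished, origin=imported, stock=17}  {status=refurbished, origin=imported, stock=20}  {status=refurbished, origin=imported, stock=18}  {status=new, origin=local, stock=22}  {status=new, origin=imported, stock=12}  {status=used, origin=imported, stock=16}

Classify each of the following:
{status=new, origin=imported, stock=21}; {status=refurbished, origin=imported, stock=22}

The common property of the 'Positive' items is: origin is handmade. No 'Negative' item has it.
{status=new, origin=imported, stock=21}: origin is imported — does not pass, so Negative. {status=refurbished, origin=imported, stock=22}: origin is imported — does not pass, so Negative.

Negative, Negative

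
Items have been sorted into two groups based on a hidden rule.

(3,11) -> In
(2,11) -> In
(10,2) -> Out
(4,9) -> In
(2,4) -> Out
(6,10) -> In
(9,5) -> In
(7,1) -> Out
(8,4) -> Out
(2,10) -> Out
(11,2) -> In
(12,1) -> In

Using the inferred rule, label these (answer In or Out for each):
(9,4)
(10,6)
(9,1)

In, In, Out

'In' ⟺ sum ≥ 13.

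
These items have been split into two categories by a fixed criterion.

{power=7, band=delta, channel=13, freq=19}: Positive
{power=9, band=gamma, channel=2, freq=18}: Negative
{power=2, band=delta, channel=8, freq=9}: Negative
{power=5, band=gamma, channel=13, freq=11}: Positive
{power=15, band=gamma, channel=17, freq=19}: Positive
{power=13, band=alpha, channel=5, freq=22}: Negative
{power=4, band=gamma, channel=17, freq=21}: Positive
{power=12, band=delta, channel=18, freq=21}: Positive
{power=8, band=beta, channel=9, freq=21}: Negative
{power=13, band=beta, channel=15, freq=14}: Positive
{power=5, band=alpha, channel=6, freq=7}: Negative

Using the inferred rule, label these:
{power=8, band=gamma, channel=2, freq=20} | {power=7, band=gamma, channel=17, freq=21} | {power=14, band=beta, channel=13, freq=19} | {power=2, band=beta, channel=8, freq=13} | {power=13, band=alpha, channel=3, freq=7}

Negative, Positive, Positive, Negative, Negative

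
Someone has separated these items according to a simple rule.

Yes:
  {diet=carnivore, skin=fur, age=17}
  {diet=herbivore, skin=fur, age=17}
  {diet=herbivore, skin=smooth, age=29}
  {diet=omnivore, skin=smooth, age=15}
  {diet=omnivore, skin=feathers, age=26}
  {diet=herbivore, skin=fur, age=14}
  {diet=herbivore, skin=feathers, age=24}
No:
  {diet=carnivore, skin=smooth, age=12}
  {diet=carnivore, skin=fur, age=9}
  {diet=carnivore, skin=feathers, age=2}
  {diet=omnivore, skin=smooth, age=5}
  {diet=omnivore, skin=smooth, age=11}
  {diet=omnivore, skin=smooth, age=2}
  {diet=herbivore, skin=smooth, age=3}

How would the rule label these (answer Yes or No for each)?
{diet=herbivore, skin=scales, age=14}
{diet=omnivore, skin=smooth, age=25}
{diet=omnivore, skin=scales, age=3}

Yes, Yes, No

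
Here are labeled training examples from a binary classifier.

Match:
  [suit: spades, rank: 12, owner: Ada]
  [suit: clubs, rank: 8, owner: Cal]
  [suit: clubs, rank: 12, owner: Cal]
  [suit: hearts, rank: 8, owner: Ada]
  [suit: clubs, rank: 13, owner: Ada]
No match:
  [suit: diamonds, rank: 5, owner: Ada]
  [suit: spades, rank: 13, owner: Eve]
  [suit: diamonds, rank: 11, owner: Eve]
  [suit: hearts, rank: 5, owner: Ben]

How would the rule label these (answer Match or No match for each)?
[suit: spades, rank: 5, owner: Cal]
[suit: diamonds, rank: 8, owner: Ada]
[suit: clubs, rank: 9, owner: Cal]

'Match' ⟺ owner is not Eve AND rank ≥ 8.

No match, Match, Match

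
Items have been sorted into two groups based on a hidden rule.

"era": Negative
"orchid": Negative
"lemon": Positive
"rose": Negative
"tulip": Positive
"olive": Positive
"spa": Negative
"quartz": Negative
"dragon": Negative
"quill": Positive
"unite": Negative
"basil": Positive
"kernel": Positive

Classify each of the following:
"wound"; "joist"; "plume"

Negative, Negative, Positive

The simplest hypothesis consistent with all the labels is: contains 'l'.
Negative: "wound", since no 'l'.
Negative: "joist", since no 'l'.
Positive: "plume", since has 'l'.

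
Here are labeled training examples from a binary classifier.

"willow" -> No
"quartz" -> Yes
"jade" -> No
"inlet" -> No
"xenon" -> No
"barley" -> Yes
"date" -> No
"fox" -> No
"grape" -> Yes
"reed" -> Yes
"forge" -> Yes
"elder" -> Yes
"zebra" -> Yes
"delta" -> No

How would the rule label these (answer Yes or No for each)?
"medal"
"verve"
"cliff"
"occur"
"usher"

'Yes' ⟺ contains 'r'.
"medal": no 'r', doesn't qualify → No. "verve": has 'r', fits → Yes. "cliff": no 'r', doesn't qualify → No. "occur": has 'r', fits → Yes. "usher": has 'r', fits → Yes.

No, Yes, No, Yes, Yes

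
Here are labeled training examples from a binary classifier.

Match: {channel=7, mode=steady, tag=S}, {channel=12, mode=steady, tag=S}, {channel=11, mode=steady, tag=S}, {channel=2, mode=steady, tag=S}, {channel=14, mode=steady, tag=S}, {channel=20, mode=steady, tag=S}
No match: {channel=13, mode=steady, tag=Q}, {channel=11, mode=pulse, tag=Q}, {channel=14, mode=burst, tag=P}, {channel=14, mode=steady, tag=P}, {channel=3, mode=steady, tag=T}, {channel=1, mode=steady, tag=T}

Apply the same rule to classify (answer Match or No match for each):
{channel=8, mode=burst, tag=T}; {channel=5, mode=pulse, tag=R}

No match, No match

Checking candidate rules against both groups, what survives is: tag is S.
{channel=8, mode=burst, tag=T} → tag is T → No match.
{channel=5, mode=pulse, tag=R} → tag is R → No match.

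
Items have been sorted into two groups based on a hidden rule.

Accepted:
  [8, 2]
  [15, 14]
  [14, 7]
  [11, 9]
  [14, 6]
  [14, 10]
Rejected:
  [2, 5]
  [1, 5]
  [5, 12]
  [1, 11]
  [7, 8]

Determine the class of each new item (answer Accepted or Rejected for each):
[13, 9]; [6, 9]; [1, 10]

Every 'Accepted' example satisfies: first > second. None of the 'Rejected' examples do.
[13, 9]: 13 > 9, satisfies this → Accepted. [6, 9]: 6 < 9, fails this test → Rejected. [1, 10]: 1 < 10, fails this test → Rejected.

Accepted, Rejected, Rejected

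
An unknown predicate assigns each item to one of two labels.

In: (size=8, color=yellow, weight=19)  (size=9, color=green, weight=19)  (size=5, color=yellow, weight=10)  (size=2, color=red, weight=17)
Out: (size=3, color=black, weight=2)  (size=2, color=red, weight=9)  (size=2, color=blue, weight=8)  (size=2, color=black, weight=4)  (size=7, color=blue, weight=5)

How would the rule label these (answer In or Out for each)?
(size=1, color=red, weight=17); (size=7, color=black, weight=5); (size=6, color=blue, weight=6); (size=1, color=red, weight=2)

In, Out, Out, Out

Every 'In' example satisfies: weight ≥ 10. None of the 'Out' examples do.
(size=1, color=red, weight=17): In (weight = 17). (size=7, color=black, weight=5): Out (weight = 5). (size=6, color=blue, weight=6): Out (weight = 6). (size=1, color=red, weight=2): Out (weight = 2).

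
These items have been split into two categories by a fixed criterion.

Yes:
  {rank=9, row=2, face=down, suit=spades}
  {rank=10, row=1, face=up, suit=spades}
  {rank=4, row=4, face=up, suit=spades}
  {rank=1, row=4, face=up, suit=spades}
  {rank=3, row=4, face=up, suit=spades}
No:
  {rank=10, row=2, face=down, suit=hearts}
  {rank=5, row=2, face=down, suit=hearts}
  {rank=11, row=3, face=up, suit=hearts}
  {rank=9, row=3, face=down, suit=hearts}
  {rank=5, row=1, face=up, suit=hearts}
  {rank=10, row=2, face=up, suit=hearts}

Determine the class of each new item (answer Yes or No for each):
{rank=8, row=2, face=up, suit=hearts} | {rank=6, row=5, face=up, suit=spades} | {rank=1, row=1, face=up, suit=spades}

Every 'Yes' example satisfies: suit is spades. None of the 'No' examples do.
{rank=8, row=2, face=up, suit=hearts}: suit is hearts, doesn't qualify → No. {rank=6, row=5, face=up, suit=spades}: suit is spades, qualifies → Yes. {rank=1, row=1, face=up, suit=spades}: suit is spades, qualifies → Yes.

No, Yes, Yes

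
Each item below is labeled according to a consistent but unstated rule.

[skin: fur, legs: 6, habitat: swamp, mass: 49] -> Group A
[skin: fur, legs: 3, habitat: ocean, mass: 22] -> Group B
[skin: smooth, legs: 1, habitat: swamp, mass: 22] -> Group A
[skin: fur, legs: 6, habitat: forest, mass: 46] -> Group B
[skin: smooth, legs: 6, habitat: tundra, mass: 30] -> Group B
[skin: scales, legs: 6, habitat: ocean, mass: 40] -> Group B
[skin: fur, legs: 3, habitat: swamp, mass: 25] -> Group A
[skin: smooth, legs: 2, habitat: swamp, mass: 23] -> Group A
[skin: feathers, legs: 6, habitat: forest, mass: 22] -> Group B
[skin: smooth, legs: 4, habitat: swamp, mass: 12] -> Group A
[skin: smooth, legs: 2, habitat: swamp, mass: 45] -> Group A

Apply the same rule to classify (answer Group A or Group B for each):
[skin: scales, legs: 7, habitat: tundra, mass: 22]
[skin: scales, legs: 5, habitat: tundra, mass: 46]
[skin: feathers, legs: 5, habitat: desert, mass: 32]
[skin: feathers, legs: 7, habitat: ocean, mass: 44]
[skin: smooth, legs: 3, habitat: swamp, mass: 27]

Group B, Group B, Group B, Group B, Group A

The classifier is using: habitat is swamp.
Group B: [skin: scales, legs: 7, habitat: tundra, mass: 22], since habitat is tundra. Group B: [skin: scales, legs: 5, habitat: tundra, mass: 46], since habitat is tundra. Group B: [skin: feathers, legs: 5, habitat: desert, mass: 32], since habitat is desert. Group B: [skin: feathers, legs: 7, habitat: ocean, mass: 44], since habitat is ocean. Group A: [skin: smooth, legs: 3, habitat: swamp, mass: 27], since habitat is swamp.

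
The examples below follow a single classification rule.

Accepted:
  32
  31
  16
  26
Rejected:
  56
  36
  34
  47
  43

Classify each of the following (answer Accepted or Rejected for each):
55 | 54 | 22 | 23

Rejected, Rejected, Accepted, Accepted

All 'Accepted' examples share one property — at most 32 — and every 'Rejected' example lacks it.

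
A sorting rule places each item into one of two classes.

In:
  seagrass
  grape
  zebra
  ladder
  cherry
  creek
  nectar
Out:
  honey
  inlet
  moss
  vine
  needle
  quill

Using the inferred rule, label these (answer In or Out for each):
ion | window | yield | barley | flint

The common property of the 'In' items is: contains 'r'. No 'Out' item has it.

Out, Out, Out, In, Out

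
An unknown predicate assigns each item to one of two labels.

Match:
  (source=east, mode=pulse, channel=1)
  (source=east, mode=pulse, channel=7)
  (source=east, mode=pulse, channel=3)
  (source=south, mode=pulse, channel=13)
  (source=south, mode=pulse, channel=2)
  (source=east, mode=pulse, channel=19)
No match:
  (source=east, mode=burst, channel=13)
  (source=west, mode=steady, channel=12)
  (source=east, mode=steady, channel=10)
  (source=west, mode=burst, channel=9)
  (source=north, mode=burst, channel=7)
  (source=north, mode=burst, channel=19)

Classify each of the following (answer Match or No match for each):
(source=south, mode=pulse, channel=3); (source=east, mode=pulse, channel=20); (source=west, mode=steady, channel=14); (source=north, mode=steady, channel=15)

Match, Match, No match, No match

The distinguishing property — mode is pulse — holds for all the 'Match' cases and none of the 'No match' cases.
Match: (source=south, mode=pulse, channel=3), since mode is pulse. Match: (source=east, mode=pulse, channel=20), since mode is pulse. No match: (source=west, mode=steady, channel=14), since mode is steady. No match: (source=north, mode=steady, channel=15), since mode is steady.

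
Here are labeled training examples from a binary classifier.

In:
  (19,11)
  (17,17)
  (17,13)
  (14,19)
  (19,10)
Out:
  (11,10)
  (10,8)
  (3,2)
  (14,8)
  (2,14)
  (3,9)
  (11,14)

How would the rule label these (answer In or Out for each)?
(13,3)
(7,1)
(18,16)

Out, Out, In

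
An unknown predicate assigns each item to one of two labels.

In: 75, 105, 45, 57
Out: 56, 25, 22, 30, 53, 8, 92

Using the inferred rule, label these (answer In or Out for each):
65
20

Comparing the two groups points to one rule — ≡ 3 (mod 6).
65 — 65 mod 6 = 5, hence Out. 20 — 20 mod 6 = 2, hence Out.

Out, Out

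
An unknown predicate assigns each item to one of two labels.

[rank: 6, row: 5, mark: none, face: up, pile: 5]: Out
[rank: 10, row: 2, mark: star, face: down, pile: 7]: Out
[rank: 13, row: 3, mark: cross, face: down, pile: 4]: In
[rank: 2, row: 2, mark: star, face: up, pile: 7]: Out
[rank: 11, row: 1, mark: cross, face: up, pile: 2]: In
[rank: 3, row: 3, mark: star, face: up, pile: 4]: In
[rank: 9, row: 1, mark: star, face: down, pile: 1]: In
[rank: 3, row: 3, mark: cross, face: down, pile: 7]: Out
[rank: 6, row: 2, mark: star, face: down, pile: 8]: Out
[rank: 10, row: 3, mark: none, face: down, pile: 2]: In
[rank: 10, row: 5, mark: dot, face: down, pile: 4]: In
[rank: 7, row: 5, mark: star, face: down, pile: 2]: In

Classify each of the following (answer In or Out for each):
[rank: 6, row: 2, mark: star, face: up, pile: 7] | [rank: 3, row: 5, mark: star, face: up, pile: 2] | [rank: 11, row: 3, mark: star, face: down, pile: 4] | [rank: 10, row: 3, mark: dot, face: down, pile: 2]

Out, In, In, In

The simplest hypothesis consistent with all the labels is: pile ≤ 4.
[rank: 6, row: 2, mark: star, face: up, pile: 7]: Out (pile = 7). [rank: 3, row: 5, mark: star, face: up, pile: 2]: In (pile = 2). [rank: 11, row: 3, mark: star, face: down, pile: 4]: In (pile = 4). [rank: 10, row: 3, mark: dot, face: down, pile: 2]: In (pile = 2).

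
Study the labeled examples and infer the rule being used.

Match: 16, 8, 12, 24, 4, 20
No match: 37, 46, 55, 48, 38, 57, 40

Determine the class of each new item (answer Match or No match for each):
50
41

The pattern is that an item is 'Match' exactly when: at most 24.
50 — 50 > 24, hence No match.
41 — 41 > 24, hence No match.

No match, No match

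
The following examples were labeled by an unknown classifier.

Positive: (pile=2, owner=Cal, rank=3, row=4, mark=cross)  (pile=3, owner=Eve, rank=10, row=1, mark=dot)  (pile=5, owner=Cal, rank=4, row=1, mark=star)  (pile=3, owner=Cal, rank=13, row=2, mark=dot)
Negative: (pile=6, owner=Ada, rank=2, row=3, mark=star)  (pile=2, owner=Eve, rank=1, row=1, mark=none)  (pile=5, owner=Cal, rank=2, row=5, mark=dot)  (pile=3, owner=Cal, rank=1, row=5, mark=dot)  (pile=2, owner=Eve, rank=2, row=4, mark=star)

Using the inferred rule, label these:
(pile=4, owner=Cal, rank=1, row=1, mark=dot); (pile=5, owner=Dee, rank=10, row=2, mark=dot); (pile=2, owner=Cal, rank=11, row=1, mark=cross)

One predicate separates the groups cleanly: rank ≥ 3.

Negative, Positive, Positive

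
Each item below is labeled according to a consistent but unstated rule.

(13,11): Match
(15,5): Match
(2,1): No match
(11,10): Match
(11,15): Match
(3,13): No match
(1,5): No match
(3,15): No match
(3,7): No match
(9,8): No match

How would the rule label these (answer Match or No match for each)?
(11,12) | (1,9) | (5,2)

Every 'Match' example satisfies: sum ≥ 20. None of the 'No match' examples do.

Match, No match, No match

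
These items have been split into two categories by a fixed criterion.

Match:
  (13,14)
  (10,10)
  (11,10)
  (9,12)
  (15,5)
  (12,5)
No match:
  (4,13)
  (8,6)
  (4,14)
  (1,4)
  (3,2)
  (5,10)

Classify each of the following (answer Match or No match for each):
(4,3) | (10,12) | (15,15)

The common property of the 'Match' items is: first ≥ 9. No 'No match' item has it.

No match, Match, Match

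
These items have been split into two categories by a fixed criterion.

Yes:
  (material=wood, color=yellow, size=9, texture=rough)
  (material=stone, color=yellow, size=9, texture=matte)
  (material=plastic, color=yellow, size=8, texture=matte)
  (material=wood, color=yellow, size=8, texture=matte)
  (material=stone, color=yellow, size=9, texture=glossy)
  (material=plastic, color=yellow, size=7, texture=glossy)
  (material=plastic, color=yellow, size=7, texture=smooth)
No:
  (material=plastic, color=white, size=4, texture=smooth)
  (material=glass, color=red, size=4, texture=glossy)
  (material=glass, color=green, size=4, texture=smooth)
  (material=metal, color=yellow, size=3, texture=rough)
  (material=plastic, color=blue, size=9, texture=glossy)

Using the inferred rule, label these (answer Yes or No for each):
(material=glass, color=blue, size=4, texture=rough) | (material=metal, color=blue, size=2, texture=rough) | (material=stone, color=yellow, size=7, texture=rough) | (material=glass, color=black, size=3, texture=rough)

The rule appears to be: color is yellow AND size ≥ 4.
(material=glass, color=blue, size=4, texture=rough): color is blue, size = 4, lacks this property → No. (material=metal, color=blue, size=2, texture=rough): color is blue, size = 2, lacks this property → No. (material=stone, color=yellow, size=7, texture=rough): color is yellow, size = 7, checks out → Yes. (material=glass, color=black, size=3, texture=rough): color is black, size = 3, lacks this property → No.

No, No, Yes, No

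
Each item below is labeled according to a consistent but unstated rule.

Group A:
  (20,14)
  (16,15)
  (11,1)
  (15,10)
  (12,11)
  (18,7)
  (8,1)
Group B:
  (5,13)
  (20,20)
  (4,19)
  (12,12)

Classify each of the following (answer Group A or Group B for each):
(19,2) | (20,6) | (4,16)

Group A, Group A, Group B

One predicate separates the groups cleanly: first > second.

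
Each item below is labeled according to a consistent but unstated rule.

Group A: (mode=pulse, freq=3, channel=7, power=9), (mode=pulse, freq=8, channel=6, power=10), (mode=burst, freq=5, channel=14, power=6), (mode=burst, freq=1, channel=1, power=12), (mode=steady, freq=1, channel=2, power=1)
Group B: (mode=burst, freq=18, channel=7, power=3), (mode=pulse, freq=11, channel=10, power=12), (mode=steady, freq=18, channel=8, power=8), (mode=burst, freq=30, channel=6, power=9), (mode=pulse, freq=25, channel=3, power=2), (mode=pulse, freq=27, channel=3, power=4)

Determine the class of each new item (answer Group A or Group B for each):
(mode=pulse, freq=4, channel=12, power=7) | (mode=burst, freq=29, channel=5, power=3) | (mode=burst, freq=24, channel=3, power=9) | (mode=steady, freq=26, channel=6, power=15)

'Group A' ⟺ freq ≤ 8.
(mode=pulse, freq=4, channel=12, power=7): Group A (freq = 4).
(mode=burst, freq=29, channel=5, power=3): Group B (freq = 29).
(mode=burst, freq=24, channel=3, power=9): Group B (freq = 24).
(mode=steady, freq=26, channel=6, power=15): Group B (freq = 26).

Group A, Group B, Group B, Group B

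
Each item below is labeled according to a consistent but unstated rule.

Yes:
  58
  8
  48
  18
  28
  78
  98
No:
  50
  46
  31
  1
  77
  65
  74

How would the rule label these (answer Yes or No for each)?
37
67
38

No, No, Yes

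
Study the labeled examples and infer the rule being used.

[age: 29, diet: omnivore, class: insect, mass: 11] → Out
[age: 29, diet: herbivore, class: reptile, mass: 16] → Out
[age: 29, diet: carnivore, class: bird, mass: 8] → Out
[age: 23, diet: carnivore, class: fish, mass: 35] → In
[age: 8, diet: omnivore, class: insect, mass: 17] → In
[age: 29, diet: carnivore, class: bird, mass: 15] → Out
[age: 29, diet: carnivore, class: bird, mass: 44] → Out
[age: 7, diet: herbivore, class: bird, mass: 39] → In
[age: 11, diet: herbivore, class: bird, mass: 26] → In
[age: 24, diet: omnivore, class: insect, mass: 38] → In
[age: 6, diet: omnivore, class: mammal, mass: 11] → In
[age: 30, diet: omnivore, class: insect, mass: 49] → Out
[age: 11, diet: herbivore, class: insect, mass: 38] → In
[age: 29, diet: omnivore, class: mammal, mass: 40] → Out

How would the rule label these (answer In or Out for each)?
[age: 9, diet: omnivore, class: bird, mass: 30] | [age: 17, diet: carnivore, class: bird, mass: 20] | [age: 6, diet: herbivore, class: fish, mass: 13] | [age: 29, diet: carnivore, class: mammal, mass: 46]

In, In, In, Out

All 'In' examples share one property — age ≤ 24 — and every 'Out' example lacks it.
[age: 9, diet: omnivore, class: bird, mass: 30] — age = 9, hence In.
[age: 17, diet: carnivore, class: bird, mass: 20] — age = 17, hence In.
[age: 6, diet: herbivore, class: fish, mass: 13] — age = 6, hence In.
[age: 29, diet: carnivore, class: mammal, mass: 46] — age = 29, hence Out.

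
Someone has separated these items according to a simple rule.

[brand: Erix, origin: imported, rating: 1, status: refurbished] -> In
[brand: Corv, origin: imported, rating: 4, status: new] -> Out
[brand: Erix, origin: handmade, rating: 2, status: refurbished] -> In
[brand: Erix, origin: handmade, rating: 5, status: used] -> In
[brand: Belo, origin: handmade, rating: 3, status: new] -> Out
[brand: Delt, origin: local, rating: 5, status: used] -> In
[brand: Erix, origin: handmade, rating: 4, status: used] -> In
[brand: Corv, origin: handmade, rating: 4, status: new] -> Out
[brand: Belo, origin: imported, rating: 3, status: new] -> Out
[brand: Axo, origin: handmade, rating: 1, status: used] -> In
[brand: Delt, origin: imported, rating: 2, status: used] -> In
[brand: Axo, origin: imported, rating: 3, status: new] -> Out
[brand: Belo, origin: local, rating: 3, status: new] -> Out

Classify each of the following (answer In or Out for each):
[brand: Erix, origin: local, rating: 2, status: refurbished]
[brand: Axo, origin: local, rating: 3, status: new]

Looking at the examples, the only property every 'In' case has and every 'Out' case lacks is: status is not new.

In, Out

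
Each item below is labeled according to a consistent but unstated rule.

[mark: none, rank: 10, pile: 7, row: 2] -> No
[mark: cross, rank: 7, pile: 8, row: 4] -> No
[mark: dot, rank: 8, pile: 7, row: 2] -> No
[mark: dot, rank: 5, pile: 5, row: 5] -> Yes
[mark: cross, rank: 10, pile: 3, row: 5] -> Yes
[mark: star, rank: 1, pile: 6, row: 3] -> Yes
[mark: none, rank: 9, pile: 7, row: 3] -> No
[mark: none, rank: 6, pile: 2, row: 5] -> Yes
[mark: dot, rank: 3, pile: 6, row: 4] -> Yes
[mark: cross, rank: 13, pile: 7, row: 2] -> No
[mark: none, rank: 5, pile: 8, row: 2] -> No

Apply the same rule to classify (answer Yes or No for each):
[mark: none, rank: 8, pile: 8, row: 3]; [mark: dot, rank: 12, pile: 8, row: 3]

No, No

One predicate separates the groups cleanly: pile ≤ 6.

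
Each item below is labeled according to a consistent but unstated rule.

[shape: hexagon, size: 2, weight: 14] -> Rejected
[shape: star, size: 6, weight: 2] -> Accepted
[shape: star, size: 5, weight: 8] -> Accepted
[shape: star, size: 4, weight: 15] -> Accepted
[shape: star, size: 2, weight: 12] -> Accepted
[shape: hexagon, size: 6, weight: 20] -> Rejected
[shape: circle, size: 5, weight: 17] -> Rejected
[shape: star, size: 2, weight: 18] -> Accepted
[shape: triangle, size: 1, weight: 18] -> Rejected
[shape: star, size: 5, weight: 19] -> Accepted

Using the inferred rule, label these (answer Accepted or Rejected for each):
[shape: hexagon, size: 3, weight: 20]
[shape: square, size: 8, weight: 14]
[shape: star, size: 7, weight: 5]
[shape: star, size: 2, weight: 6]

Rejected, Rejected, Accepted, Accepted

'Accepted' ⟺ shape is star.
[shape: hexagon, size: 3, weight: 20]: Rejected (shape is hexagon). [shape: square, size: 8, weight: 14]: Rejected (shape is square). [shape: star, size: 7, weight: 5]: Accepted (shape is star). [shape: star, size: 2, weight: 6]: Accepted (shape is star).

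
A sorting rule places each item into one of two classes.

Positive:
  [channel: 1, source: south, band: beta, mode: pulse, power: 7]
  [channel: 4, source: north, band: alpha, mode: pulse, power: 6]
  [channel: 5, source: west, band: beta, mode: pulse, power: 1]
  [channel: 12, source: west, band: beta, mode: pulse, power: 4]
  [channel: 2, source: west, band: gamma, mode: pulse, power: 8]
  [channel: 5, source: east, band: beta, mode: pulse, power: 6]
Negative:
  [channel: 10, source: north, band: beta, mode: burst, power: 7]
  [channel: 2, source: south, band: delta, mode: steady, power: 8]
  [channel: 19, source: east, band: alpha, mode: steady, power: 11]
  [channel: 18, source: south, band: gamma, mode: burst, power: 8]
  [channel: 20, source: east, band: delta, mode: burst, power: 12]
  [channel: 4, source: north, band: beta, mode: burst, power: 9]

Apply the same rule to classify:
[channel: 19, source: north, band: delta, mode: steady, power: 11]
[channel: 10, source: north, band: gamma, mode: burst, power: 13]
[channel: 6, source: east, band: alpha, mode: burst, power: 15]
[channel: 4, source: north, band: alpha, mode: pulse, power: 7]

A rule that fits every label: mode is pulse — true of each 'Positive' example, false of each 'Negative' one.

Negative, Negative, Negative, Positive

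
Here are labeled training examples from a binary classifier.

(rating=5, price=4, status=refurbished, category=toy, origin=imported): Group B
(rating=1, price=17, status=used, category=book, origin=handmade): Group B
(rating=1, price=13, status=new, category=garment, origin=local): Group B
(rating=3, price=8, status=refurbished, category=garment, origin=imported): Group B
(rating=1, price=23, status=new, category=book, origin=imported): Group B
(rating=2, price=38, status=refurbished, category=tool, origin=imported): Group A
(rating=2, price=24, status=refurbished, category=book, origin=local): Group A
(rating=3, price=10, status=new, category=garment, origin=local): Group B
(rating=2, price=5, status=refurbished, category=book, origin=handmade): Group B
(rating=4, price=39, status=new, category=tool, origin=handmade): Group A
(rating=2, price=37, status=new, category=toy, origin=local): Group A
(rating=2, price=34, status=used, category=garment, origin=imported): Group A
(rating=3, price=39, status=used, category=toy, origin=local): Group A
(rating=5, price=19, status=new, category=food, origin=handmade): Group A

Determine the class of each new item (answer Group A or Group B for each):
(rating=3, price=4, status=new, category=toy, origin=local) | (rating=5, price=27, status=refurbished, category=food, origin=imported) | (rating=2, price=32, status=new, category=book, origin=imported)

Group B, Group A, Group A

The distinguishing property — price ≥ 13 AND rating ≥ 2 — holds for all the 'Group A' cases and none of the 'Group B' cases.
(rating=3, price=4, status=new, category=toy, origin=local): Group B (price = 4, rating = 3). (rating=5, price=27, status=refurbished, category=food, origin=imported): Group A (price = 27, rating = 5). (rating=2, price=32, status=new, category=book, origin=imported): Group A (price = 32, rating = 2).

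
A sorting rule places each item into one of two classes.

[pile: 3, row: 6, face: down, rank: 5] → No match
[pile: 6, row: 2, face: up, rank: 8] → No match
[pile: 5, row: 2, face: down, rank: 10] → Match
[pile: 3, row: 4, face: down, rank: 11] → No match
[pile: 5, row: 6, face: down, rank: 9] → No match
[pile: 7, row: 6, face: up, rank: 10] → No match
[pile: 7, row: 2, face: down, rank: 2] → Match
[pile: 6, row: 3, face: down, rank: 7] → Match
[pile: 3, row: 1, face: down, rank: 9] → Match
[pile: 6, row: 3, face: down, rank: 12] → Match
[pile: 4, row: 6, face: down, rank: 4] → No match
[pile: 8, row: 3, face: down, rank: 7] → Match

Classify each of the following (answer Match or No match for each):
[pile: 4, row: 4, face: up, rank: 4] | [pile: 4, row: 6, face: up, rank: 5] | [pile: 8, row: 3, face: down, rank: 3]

No match, No match, Match

One predicate separates the groups cleanly: face is down AND row ≤ 3.
[pile: 4, row: 4, face: up, rank: 4]: No match (face is up, row = 4).
[pile: 4, row: 6, face: up, rank: 5]: No match (face is up, row = 6).
[pile: 8, row: 3, face: down, rank: 3]: Match (face is down, row = 3).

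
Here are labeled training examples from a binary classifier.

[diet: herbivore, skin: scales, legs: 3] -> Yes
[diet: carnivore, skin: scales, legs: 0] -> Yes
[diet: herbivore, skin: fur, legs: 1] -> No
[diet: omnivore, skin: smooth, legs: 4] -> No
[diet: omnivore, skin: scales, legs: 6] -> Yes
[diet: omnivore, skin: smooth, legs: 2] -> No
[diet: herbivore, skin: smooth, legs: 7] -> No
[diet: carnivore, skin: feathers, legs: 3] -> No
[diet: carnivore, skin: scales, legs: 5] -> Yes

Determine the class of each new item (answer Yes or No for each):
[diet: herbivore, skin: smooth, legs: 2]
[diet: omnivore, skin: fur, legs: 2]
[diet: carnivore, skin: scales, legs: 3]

Every 'Yes' example satisfies: skin is scales. None of the 'No' examples do.

No, No, Yes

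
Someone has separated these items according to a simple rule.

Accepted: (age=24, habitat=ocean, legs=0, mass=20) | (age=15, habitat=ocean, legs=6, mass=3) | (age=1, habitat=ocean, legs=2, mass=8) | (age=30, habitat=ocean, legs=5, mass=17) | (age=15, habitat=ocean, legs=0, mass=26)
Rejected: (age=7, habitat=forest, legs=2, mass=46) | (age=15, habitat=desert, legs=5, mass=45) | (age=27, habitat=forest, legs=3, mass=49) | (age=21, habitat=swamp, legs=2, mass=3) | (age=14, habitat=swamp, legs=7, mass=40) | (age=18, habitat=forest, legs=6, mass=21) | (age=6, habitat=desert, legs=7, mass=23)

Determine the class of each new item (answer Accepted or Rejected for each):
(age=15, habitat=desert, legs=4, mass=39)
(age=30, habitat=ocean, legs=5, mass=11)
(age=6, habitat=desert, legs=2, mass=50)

Rejected, Accepted, Rejected

The rule appears to be: habitat is ocean.
(age=15, habitat=desert, legs=4, mass=39) — habitat is desert, hence Rejected.
(age=30, habitat=ocean, legs=5, mass=11) — habitat is ocean, hence Accepted.
(age=6, habitat=desert, legs=2, mass=50) — habitat is desert, hence Rejected.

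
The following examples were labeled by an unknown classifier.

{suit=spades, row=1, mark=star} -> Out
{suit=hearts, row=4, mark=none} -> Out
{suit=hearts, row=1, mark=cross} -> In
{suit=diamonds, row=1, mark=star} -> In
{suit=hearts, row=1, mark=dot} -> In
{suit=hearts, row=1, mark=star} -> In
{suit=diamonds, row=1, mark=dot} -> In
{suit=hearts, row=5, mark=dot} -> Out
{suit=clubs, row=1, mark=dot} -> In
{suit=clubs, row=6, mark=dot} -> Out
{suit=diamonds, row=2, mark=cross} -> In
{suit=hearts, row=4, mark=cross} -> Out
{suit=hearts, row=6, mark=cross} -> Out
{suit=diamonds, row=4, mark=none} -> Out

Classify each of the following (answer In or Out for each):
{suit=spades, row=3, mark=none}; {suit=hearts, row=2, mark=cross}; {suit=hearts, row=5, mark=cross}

Rule: suit is not spades AND row ≤ 2. This holds for each 'In' example and fails for each 'Out' one.

Out, In, Out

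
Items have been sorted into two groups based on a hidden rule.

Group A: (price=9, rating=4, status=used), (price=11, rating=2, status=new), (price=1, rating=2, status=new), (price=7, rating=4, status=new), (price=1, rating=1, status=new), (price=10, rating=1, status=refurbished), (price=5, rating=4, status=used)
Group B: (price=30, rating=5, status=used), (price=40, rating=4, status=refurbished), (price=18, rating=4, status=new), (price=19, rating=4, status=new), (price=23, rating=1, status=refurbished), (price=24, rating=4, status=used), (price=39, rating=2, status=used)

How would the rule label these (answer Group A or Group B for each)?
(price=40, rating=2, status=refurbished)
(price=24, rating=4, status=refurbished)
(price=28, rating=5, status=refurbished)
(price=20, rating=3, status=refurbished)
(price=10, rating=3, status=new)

Group B, Group B, Group B, Group B, Group A

A rule that fits every label: price ≤ 11 — true of each 'Group A' example, false of each 'Group B' one.
(price=40, rating=2, status=refurbished) — price = 40, hence Group B.
(price=24, rating=4, status=refurbished) — price = 24, hence Group B.
(price=28, rating=5, status=refurbished) — price = 28, hence Group B.
(price=20, rating=3, status=refurbished) — price = 20, hence Group B.
(price=10, rating=3, status=new) — price = 10, hence Group A.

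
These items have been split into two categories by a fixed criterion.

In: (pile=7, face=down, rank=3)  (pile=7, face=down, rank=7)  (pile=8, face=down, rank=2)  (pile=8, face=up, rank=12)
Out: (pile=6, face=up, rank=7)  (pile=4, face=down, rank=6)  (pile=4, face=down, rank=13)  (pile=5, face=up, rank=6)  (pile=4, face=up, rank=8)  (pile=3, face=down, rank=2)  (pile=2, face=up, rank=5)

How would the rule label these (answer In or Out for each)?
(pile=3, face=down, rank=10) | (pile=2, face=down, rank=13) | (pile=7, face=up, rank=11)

Out, Out, In

Every 'In' example satisfies: pile ≥ 7. None of the 'Out' examples do.
(pile=3, face=down, rank=10) → pile = 3 → Out. (pile=2, face=down, rank=13) → pile = 2 → Out. (pile=7, face=up, rank=11) → pile = 7 → In.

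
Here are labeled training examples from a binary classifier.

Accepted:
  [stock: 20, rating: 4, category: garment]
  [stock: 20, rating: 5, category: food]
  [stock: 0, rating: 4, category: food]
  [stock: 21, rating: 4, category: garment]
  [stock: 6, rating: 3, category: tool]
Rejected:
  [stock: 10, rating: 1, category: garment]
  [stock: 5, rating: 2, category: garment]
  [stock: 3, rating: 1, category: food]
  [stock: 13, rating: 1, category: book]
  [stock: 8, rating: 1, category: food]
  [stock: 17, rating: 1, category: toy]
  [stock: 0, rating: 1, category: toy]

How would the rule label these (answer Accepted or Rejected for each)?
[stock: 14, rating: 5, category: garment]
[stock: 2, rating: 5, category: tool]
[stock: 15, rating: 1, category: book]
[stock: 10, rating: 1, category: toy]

The simplest hypothesis consistent with all the labels is: rating ≥ 3.
[stock: 14, rating: 5, category: garment]: Accepted (rating = 5). [stock: 2, rating: 5, category: tool]: Accepted (rating = 5). [stock: 15, rating: 1, category: book]: Rejected (rating = 1). [stock: 10, rating: 1, category: toy]: Rejected (rating = 1).

Accepted, Accepted, Rejected, Rejected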